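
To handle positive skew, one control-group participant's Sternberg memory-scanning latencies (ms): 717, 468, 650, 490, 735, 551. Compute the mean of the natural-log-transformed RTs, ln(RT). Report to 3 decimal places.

ln(RT): 6.5751, 6.1485, 6.4770, 6.1944, 6.5999, 6.3117
Σ ln(RT) = 38.3065
Mean = 38.3065/6 = 6.38442

6.384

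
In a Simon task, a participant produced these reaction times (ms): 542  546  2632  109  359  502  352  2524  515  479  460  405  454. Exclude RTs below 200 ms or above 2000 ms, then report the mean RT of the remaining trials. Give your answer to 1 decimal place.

461.4 ms

Excluded: 109, 2524, 2632
Retained (n=10): Σ = 4614
Mean = 4614/10 = 461.4000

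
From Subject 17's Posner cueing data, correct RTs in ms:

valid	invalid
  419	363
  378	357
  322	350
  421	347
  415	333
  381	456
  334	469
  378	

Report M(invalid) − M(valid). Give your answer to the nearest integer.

M(valid) = 3048/8 = 381.000
M(invalid) = 2675/7 = 382.143
Difference = 382.143 − 381.000 = 1.143 ms

1 ms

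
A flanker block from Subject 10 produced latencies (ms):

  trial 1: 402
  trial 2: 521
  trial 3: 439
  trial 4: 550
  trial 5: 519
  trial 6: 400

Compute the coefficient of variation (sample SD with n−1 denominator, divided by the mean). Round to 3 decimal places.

n = 6, Σ = 2831, M = 471.8333
Σ(x−M)² = 21866.833; s = √(21866.833/5) = 66.1314
CV = 66.1314 / 471.8333 = 0.14016

0.140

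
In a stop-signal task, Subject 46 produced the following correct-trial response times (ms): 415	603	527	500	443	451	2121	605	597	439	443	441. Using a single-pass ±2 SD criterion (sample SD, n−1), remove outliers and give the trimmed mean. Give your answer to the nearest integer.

497 ms

n = 12, ΣRT = 7585, M = 632.083
Σ(x−M)² = 2473386.92; s = √(2473386.92/11) = 474.187
Cutoffs: 632.083 ± 2·474.187 → [-316.3, 1580.5]
Outside: 2121 → excluded.
Retained (n=11): Σ = 5464, mean = 5464/11 = 496.727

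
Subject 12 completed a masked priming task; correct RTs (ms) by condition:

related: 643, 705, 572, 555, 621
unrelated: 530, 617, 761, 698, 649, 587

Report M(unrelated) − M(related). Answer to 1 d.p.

M(related) = 3096/5 = 619.200
M(unrelated) = 3842/6 = 640.333
Difference = 640.333 − 619.200 = 21.133 ms

21.1 ms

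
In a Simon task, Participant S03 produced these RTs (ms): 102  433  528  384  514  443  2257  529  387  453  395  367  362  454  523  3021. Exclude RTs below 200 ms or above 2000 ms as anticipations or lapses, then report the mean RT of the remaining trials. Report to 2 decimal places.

444.00 ms

Excluded: 102, 2257, 3021
Retained (n=13): Σ = 5772
Mean = 5772/13 = 444.0000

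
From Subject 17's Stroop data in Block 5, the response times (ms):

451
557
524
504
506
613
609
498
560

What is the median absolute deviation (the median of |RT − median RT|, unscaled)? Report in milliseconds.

33 ms

Sorted: 451, 498, 504, 506, 524, 557, 560, 609, 613 → median = 524
|x − 524|: 73, 33, 0, 20, 18, 89, 85, 26, 36
Sorted deviations: 0, 18, 20, 26, 33, 36, 73, 85, 89 → MAD = 33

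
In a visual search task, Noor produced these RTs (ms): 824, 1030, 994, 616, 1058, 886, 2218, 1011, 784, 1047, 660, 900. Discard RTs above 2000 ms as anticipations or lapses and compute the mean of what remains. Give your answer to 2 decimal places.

Excluded: 2218
Retained (n=11): Σ = 9810
Mean = 9810/11 = 891.8182

891.82 ms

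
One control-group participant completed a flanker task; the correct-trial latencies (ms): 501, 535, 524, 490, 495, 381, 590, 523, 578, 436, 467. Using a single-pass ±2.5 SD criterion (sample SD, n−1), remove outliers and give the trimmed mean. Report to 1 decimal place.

n = 11, ΣRT = 5520, M = 501.818
Σ(x−M)² = 35949.64; s = √(35949.64/10) = 59.958
Cutoffs: 501.818 ± 2.5·59.958 → [351.9, 651.7]
No RTs fall outside the cutoffs; all 11 retained. Mean = 5520/11 = 501.818

501.8 ms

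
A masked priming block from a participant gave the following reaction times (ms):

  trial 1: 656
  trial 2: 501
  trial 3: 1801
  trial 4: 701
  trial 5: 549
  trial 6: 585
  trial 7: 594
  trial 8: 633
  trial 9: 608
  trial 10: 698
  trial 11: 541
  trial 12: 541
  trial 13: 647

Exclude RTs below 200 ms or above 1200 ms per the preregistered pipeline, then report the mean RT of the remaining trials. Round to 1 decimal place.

604.5 ms

Excluded: 1801
Retained (n=12): Σ = 7254
Mean = 7254/12 = 604.5000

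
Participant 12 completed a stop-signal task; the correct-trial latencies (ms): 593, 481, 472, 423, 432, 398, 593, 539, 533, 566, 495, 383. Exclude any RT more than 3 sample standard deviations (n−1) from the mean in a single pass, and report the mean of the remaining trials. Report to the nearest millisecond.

492 ms

n = 12, ΣRT = 5908, M = 492.333
Σ(x−M)² = 59374.67; s = √(59374.67/11) = 73.469
Cutoffs: 492.333 ± 3·73.469 → [271.9, 712.7]
No RTs fall outside the cutoffs; all 12 retained. Mean = 5908/12 = 492.333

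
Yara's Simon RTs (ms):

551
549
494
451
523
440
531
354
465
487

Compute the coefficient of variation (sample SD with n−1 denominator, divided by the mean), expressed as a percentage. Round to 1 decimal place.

12.5%

n = 10, Σ = 4845, M = 484.5000
Σ(x−M)² = 32836.500; s = √(32836.500/9) = 60.4028
CV = 60.4028 / 484.5000 = 0.12467 = 12.467%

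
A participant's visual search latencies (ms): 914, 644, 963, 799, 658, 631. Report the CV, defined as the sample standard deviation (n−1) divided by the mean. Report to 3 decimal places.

0.190

n = 6, Σ = 4609, M = 768.1667
Σ(x−M)² = 106546.833; s = √(106546.833/5) = 145.9773
CV = 145.9773 / 768.1667 = 0.19003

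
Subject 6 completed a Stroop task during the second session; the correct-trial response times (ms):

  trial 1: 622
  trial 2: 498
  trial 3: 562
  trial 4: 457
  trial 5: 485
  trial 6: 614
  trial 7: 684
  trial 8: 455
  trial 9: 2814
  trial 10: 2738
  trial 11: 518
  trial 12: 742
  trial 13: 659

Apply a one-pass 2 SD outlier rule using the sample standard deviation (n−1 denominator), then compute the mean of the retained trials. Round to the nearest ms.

n = 13, ΣRT = 11848, M = 911.385
Σ(x−M)² = 8317007.08; s = √(8317007.08/12) = 832.517
Cutoffs: 911.385 ± 2·832.517 → [-753.6, 2576.4]
Outside: 2738, 2814 → excluded.
Retained (n=11): Σ = 6296, mean = 6296/11 = 572.364

572 ms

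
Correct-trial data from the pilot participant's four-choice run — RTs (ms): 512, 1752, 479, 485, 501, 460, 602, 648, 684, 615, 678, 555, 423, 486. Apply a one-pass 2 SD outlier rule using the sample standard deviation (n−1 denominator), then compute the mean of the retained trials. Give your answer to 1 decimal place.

548.3 ms

n = 14, ΣRT = 8880, M = 634.286
Σ(x−M)² = 1437680.86; s = √(1437680.86/13) = 332.552
Cutoffs: 634.286 ± 2·332.552 → [-30.8, 1299.4]
Outside: 1752 → excluded.
Retained (n=13): Σ = 7128, mean = 7128/13 = 548.308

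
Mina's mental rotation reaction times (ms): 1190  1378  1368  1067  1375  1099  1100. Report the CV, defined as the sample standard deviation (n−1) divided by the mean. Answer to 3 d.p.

0.117

n = 7, Σ = 8577, M = 1225.2857
Σ(x−M)² = 124047.429; s = √(124047.429/6) = 143.7865
CV = 143.7865 / 1225.2857 = 0.11735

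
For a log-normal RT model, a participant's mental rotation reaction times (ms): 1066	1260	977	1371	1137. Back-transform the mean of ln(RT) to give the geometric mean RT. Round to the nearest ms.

1154 ms

ln(RT): 6.9717, 7.1389, 6.8845, 7.2233, 7.0361
Mean ln(RT) = 35.2545/5 = 7.05089
Geometric mean = exp(7.05089) = 1153.89 ms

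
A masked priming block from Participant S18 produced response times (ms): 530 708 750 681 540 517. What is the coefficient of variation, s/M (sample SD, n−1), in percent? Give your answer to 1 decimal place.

16.7%

n = 6, Σ = 3726, M = 621.0000
Σ(x−M)² = 53468.000; s = √(53468.000/5) = 103.4099
CV = 103.4099 / 621.0000 = 0.16652 = 16.652%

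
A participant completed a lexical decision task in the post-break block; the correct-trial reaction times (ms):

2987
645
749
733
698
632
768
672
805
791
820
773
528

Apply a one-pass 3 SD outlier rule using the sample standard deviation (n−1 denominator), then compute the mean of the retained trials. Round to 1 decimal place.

n = 13, ΣRT = 11601, M = 892.385
Σ(x−M)² = 4834385.08; s = √(4834385.08/12) = 634.717
Cutoffs: 892.385 ± 3·634.717 → [-1011.8, 2796.5]
Outside: 2987 → excluded.
Retained (n=12): Σ = 8614, mean = 8614/12 = 717.833

717.8 ms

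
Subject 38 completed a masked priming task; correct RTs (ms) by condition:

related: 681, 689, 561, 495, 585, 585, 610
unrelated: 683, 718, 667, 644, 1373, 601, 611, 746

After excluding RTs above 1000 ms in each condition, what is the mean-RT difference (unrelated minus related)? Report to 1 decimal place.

unrelated: exclude 1373
M(related) = 4206/7 = 600.857
M(unrelated) = 4670/7 = 667.143
Difference = 667.143 − 600.857 = 66.286 ms

66.3 ms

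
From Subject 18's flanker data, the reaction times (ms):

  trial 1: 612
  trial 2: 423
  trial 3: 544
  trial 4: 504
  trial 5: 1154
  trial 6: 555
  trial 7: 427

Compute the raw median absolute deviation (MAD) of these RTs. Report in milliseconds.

Sorted: 423, 427, 504, 544, 555, 612, 1154 → median = 544
|x − 544|: 68, 121, 0, 40, 610, 11, 117
Sorted deviations: 0, 11, 40, 68, 117, 121, 610 → MAD = 68

68 ms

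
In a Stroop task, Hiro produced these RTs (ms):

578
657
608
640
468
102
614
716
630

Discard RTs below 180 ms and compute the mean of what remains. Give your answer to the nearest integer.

Excluded: 102
Retained (n=8): Σ = 4911
Mean = 4911/8 = 613.8750

614 ms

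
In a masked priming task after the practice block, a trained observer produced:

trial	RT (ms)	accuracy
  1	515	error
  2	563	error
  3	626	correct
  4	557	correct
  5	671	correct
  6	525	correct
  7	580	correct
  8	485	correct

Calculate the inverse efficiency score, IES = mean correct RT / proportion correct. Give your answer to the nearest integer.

Correct trials (n=6): 626, 557, 671, 525, 580, 485
Mean correct RT = 3444/6 = 574.0000 ms
Proportion correct = 6/8
IES = 574.0000 / (6/8) = 765.333 ms

765 ms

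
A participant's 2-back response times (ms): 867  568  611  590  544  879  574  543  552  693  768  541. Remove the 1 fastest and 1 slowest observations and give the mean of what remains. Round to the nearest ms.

Sorted: 541, 543, 544, 552, 568, 574, 590, 611, 693, 768, 867, 879
Drop lowest 1 (541) and highest 1 (879)
Remaining (n=10): Σ = 6310, mean = 6310/10 = 631.000

631 ms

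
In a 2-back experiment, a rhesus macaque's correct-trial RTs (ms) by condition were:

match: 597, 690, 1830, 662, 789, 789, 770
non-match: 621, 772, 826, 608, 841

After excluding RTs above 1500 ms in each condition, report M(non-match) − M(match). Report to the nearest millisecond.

match: exclude 1830
M(match) = 4297/6 = 716.167
M(non-match) = 3668/5 = 733.600
Difference = 733.600 − 716.167 = 17.433 ms

17 ms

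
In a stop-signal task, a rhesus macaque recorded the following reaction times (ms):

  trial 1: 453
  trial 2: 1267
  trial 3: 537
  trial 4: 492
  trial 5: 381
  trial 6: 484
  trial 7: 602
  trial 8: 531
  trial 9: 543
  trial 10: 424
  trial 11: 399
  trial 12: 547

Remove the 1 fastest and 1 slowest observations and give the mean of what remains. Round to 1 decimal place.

501.2 ms

Sorted: 381, 399, 424, 453, 484, 492, 531, 537, 543, 547, 602, 1267
Drop lowest 1 (381) and highest 1 (1267)
Remaining (n=10): Σ = 5012, mean = 5012/10 = 501.200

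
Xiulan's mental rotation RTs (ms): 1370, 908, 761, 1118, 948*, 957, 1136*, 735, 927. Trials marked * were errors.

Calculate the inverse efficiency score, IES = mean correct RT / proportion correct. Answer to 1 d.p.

1244.6 ms

Correct trials (n=7): 1370, 908, 761, 1118, 957, 735, 927
Mean correct RT = 6776/7 = 968.0000 ms
Proportion correct = 7/9
IES = 968.0000 / (7/9) = 1244.571 ms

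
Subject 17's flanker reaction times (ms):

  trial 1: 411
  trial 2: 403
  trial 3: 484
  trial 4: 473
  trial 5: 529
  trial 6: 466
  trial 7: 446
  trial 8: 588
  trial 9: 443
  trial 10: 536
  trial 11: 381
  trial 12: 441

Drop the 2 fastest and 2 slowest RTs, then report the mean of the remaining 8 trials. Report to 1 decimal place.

461.6 ms

Sorted: 381, 403, 411, 441, 443, 446, 466, 473, 484, 529, 536, 588
Drop lowest 2 (381, 403) and highest 2 (536, 588)
Remaining (n=8): Σ = 3693, mean = 3693/8 = 461.625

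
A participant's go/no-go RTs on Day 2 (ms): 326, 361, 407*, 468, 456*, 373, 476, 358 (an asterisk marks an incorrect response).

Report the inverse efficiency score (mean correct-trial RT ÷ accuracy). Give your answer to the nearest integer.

Correct trials (n=6): 326, 361, 468, 373, 476, 358
Mean correct RT = 2362/6 = 393.6667 ms
Proportion correct = 6/8
IES = 393.6667 / (6/8) = 524.889 ms

525 ms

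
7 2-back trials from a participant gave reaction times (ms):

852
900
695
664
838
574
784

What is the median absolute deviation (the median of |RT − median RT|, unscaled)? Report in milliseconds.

Sorted: 574, 664, 695, 784, 838, 852, 900 → median = 784
|x − 784|: 68, 116, 89, 120, 54, 210, 0
Sorted deviations: 0, 54, 68, 89, 116, 120, 210 → MAD = 89

89 ms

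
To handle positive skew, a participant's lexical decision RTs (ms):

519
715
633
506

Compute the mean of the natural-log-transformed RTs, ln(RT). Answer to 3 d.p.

6.375

ln(RT): 6.2519, 6.5723, 6.4505, 6.2265
Σ ln(RT) = 25.5012
Mean = 25.5012/4 = 6.37530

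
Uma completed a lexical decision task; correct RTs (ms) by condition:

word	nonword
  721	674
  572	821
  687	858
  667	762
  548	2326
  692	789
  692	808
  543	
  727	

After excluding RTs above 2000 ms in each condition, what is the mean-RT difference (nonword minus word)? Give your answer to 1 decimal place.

nonword: exclude 2326
M(word) = 5849/9 = 649.889
M(nonword) = 4712/6 = 785.333
Difference = 785.333 − 649.889 = 135.444 ms

135.4 ms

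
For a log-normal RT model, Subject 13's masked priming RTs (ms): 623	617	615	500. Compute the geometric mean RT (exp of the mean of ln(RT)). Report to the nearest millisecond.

586 ms

ln(RT): 6.4345, 6.4249, 6.4216, 6.2146
Mean ln(RT) = 25.4956/4 = 6.37391
Geometric mean = exp(6.37391) = 586.35 ms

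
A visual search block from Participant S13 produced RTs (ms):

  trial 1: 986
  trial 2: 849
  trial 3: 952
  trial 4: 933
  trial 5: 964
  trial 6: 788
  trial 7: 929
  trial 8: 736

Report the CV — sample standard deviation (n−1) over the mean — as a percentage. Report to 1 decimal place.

10.2%

n = 8, Σ = 7137, M = 892.1250
Σ(x−M)² = 57670.875; s = √(57670.875/7) = 90.7673
CV = 90.7673 / 892.1250 = 0.10174 = 10.174%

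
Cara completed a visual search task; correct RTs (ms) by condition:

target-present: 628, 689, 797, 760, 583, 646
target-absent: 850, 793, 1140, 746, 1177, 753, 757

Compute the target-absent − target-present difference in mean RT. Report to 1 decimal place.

M(target-present) = 4103/6 = 683.833
M(target-absent) = 6216/7 = 888.000
Difference = 888.000 − 683.833 = 204.167 ms

204.2 ms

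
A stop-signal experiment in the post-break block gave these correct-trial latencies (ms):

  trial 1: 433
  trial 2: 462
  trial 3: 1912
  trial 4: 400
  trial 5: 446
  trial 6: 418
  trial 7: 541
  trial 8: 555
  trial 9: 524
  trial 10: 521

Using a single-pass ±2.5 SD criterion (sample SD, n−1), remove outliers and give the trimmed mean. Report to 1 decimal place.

n = 10, ΣRT = 6212, M = 621.200
Σ(x−M)² = 1878145.60; s = √(1878145.60/9) = 456.818
Cutoffs: 621.200 ± 2.5·456.818 → [-520.8, 1763.2]
Outside: 1912 → excluded.
Retained (n=9): Σ = 4300, mean = 4300/9 = 477.778

477.8 ms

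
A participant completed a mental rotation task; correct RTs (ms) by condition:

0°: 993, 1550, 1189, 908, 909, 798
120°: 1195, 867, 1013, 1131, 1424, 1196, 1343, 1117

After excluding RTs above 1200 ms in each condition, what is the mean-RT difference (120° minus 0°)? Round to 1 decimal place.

0°: exclude 1550
120°: exclude 1424, 1343
M(0°) = 4797/5 = 959.400
M(120°) = 6519/6 = 1086.500
Difference = 1086.500 − 959.400 = 127.100 ms

127.1 ms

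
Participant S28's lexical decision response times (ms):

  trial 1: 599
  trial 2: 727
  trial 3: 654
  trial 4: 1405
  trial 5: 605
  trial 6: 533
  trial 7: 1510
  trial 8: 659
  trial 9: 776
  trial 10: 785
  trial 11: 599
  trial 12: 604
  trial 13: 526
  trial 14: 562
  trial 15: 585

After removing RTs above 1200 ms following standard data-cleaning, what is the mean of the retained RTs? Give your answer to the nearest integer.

Excluded: 1405, 1510
Retained (n=13): Σ = 8214
Mean = 8214/13 = 631.8462

632 ms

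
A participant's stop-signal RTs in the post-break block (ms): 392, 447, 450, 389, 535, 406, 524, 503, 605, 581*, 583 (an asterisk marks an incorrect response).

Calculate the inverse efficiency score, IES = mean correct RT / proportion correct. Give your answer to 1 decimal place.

Correct trials (n=10): 392, 447, 450, 389, 535, 406, 524, 503, 605, 583
Mean correct RT = 4834/10 = 483.4000 ms
Proportion correct = 10/11
IES = 483.4000 / (10/11) = 531.740 ms

531.7 ms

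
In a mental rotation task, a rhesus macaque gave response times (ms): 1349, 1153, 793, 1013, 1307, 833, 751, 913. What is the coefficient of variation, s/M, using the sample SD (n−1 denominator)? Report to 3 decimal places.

n = 8, Σ = 8112, M = 1014.0000
Σ(x−M)² = 378368.000; s = √(378368.000/7) = 232.4921
CV = 232.4921 / 1014.0000 = 0.22928

0.229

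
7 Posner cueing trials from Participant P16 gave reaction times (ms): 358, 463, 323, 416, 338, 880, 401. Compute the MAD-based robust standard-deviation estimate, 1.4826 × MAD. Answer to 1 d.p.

Sorted: 323, 338, 358, 401, 416, 463, 880 → median = 401
|x − 401| sorted: 0, 15, 43, 62, 63, 78, 479 → MAD = 62
Robust SD ≈ 1.4826 × 62 = 91.921

91.9 ms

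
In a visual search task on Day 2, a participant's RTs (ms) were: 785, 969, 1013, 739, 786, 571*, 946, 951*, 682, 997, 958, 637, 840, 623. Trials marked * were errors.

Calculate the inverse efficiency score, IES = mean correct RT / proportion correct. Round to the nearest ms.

970 ms

Correct trials (n=12): 785, 969, 1013, 739, 786, 946, 682, 997, 958, 637, 840, 623
Mean correct RT = 9975/12 = 831.2500 ms
Proportion correct = 12/14
IES = 831.2500 / (12/14) = 969.792 ms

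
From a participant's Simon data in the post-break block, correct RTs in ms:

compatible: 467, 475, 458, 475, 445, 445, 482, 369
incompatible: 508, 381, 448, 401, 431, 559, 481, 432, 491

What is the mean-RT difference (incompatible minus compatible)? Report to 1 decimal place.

M(compatible) = 3616/8 = 452.000
M(incompatible) = 4132/9 = 459.111
Difference = 459.111 − 452.000 = 7.111 ms

7.1 ms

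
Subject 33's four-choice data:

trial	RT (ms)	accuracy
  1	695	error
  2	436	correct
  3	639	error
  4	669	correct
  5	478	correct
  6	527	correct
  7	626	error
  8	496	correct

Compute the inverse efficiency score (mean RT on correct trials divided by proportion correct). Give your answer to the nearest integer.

Correct trials (n=5): 436, 669, 478, 527, 496
Mean correct RT = 2606/5 = 521.2000 ms
Proportion correct = 5/8
IES = 521.2000 / (5/8) = 833.920 ms

834 ms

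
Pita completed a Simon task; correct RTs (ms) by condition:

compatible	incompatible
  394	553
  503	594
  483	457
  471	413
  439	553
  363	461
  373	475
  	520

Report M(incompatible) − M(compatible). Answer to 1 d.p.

M(compatible) = 3026/7 = 432.286
M(incompatible) = 4026/8 = 503.250
Difference = 503.250 − 432.286 = 70.964 ms

71.0 ms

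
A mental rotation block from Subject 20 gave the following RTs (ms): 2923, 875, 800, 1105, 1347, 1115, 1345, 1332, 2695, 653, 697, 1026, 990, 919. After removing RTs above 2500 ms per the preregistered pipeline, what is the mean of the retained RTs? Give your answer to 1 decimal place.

1017.0 ms

Excluded: 2695, 2923
Retained (n=12): Σ = 12204
Mean = 12204/12 = 1017.0000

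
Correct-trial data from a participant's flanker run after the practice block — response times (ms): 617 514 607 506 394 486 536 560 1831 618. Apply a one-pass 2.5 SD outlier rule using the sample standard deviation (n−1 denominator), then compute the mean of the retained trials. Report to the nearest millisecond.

538 ms

n = 10, ΣRT = 6669, M = 666.900
Σ(x−M)² = 1548626.90; s = √(1548626.90/9) = 414.813
Cutoffs: 666.900 ± 2.5·414.813 → [-370.1, 1703.9]
Outside: 1831 → excluded.
Retained (n=9): Σ = 4838, mean = 4838/9 = 537.556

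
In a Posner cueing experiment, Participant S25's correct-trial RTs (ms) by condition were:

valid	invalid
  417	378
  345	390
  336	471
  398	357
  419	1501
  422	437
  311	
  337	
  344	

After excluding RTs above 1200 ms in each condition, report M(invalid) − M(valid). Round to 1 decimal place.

36.7 ms

invalid: exclude 1501
M(valid) = 3329/9 = 369.889
M(invalid) = 2033/5 = 406.600
Difference = 406.600 − 369.889 = 36.711 ms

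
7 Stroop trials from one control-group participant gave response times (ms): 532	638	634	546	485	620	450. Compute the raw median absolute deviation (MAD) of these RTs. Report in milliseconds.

74 ms

Sorted: 450, 485, 532, 546, 620, 634, 638 → median = 546
|x − 546|: 14, 92, 88, 0, 61, 74, 96
Sorted deviations: 0, 14, 61, 74, 88, 92, 96 → MAD = 74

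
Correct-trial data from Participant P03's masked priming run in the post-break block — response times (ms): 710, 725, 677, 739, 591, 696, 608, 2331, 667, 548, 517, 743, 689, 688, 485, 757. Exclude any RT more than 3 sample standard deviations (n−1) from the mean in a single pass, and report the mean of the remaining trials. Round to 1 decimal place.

n = 16, ΣRT = 12171, M = 760.688
Σ(x−M)² = 2733639.44; s = √(2733639.44/15) = 426.899
Cutoffs: 760.688 ± 3·426.899 → [-520.0, 2041.4]
Outside: 2331 → excluded.
Retained (n=15): Σ = 9840, mean = 9840/15 = 656.000

656.0 ms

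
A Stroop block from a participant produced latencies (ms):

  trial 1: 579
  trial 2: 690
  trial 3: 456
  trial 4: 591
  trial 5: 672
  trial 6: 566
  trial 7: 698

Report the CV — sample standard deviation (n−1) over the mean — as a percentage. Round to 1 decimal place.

n = 7, Σ = 4252, M = 607.4286
Σ(x−M)² = 44915.714; s = √(44915.714/6) = 86.5214
CV = 86.5214 / 607.4286 = 0.14244 = 14.244%

14.2%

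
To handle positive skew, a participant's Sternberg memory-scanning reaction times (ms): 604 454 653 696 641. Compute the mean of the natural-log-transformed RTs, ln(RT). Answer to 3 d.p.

ln(RT): 6.4036, 6.1181, 6.4816, 6.5453, 6.4630
Σ ln(RT) = 32.0116
Mean = 32.0116/5 = 6.40233

6.402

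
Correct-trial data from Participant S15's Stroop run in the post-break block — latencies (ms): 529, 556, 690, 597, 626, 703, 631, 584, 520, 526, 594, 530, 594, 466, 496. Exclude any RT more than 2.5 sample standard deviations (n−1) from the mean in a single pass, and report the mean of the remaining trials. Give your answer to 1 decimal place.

576.1 ms

n = 15, ΣRT = 8642, M = 576.133
Σ(x−M)² = 64663.73; s = √(64663.73/14) = 67.962
Cutoffs: 576.133 ± 2.5·67.962 → [406.2, 746.0]
No RTs fall outside the cutoffs; all 15 retained. Mean = 8642/15 = 576.133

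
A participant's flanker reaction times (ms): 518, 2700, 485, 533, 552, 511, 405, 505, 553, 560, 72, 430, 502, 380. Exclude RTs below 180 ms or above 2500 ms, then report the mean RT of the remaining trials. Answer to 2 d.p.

Excluded: 72, 2700
Retained (n=12): Σ = 5934
Mean = 5934/12 = 494.5000

494.50 ms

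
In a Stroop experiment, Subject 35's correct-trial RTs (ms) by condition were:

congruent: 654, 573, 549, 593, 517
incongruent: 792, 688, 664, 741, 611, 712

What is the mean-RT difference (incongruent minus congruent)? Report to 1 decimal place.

124.1 ms

M(congruent) = 2886/5 = 577.200
M(incongruent) = 4208/6 = 701.333
Difference = 701.333 − 577.200 = 124.133 ms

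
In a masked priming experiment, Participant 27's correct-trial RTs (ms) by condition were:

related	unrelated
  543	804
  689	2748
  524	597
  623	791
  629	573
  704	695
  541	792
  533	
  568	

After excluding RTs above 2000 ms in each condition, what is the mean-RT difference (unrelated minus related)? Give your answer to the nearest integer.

114 ms

unrelated: exclude 2748
M(related) = 5354/9 = 594.889
M(unrelated) = 4252/6 = 708.667
Difference = 708.667 − 594.889 = 113.778 ms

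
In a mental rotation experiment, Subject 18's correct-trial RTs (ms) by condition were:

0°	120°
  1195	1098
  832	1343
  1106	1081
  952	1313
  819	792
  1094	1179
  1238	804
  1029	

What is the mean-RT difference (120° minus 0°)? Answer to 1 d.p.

M(0°) = 8265/8 = 1033.125
M(120°) = 7610/7 = 1087.143
Difference = 1087.143 − 1033.125 = 54.018 ms

54.0 ms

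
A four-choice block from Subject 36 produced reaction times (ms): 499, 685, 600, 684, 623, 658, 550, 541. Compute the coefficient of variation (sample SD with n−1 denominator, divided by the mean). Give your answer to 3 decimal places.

0.115

n = 8, Σ = 4840, M = 605.0000
Σ(x−M)² = 34156.000; s = √(34156.000/7) = 69.8529
CV = 69.8529 / 605.0000 = 0.11546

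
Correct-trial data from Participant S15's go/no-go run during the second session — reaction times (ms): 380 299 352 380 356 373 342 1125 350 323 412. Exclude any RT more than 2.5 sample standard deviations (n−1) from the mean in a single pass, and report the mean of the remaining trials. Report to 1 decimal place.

n = 11, ΣRT = 4692, M = 426.545
Σ(x−M)² = 545780.73; s = √(545780.73/10) = 233.620
Cutoffs: 426.545 ± 2.5·233.620 → [-157.5, 1010.6]
Outside: 1125 → excluded.
Retained (n=10): Σ = 3567, mean = 3567/10 = 356.700

356.7 ms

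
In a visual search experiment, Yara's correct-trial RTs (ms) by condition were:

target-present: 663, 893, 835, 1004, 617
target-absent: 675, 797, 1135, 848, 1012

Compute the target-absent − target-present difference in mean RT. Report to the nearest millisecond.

91 ms

M(target-present) = 4012/5 = 802.400
M(target-absent) = 4467/5 = 893.400
Difference = 893.400 − 802.400 = 91.000 ms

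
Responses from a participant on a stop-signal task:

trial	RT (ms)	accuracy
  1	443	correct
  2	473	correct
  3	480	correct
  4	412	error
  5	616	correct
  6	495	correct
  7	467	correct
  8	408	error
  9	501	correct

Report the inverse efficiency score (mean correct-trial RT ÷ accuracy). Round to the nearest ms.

Correct trials (n=7): 443, 473, 480, 616, 495, 467, 501
Mean correct RT = 3475/7 = 496.4286 ms
Proportion correct = 7/9
IES = 496.4286 / (7/9) = 638.265 ms

638 ms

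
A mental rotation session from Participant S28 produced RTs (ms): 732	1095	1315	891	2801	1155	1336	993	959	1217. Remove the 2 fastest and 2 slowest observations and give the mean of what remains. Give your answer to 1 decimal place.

1122.3 ms

Sorted: 732, 891, 959, 993, 1095, 1155, 1217, 1315, 1336, 2801
Drop lowest 2 (732, 891) and highest 2 (1336, 2801)
Remaining (n=6): Σ = 6734, mean = 6734/6 = 1122.333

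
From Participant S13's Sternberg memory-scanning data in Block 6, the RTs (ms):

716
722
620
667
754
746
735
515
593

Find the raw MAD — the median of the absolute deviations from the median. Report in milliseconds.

Sorted: 515, 593, 620, 667, 716, 722, 735, 746, 754 → median = 716
|x − 716|: 0, 6, 96, 49, 38, 30, 19, 201, 123
Sorted deviations: 0, 6, 19, 30, 38, 49, 96, 123, 201 → MAD = 38

38 ms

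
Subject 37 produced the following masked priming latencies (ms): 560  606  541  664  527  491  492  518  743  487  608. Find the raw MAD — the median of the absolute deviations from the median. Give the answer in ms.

50 ms

Sorted: 487, 491, 492, 518, 527, 541, 560, 606, 608, 664, 743 → median = 541
|x − 541|: 19, 65, 0, 123, 14, 50, 49, 23, 202, 54, 67
Sorted deviations: 0, 14, 19, 23, 49, 50, 54, 65, 67, 123, 202 → MAD = 50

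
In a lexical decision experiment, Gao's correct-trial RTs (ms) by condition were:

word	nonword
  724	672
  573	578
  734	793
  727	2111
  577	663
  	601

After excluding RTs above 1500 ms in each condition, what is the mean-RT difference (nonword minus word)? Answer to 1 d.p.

-5.6 ms

nonword: exclude 2111
M(word) = 3335/5 = 667.000
M(nonword) = 3307/5 = 661.400
Difference = 661.400 − 667.000 = -5.600 ms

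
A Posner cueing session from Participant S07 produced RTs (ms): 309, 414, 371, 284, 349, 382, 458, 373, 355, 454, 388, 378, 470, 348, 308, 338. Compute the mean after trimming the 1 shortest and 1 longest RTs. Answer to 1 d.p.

373.2 ms

Sorted: 284, 308, 309, 338, 348, 349, 355, 371, 373, 378, 382, 388, 414, 454, 458, 470
Drop lowest 1 (284) and highest 1 (470)
Remaining (n=14): Σ = 5225, mean = 5225/14 = 373.214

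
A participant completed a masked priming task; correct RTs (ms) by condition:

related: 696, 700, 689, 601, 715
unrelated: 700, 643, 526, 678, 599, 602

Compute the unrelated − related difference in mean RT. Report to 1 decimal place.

M(related) = 3401/5 = 680.200
M(unrelated) = 3748/6 = 624.667
Difference = 624.667 − 680.200 = -55.533 ms

-55.5 ms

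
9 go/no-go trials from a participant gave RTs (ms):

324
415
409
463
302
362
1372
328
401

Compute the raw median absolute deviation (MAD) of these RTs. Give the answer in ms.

62 ms

Sorted: 302, 324, 328, 362, 401, 409, 415, 463, 1372 → median = 401
|x − 401|: 77, 14, 8, 62, 99, 39, 971, 73, 0
Sorted deviations: 0, 8, 14, 39, 62, 73, 77, 99, 971 → MAD = 62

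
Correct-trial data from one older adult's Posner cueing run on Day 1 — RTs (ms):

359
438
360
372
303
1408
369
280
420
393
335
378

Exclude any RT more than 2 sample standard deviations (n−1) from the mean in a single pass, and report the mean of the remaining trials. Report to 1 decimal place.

n = 12, ΣRT = 5415, M = 451.250
Σ(x−M)² = 1019982.25; s = √(1019982.25/11) = 304.509
Cutoffs: 451.250 ± 2·304.509 → [-157.8, 1060.3]
Outside: 1408 → excluded.
Retained (n=11): Σ = 4007, mean = 4007/11 = 364.273

364.3 ms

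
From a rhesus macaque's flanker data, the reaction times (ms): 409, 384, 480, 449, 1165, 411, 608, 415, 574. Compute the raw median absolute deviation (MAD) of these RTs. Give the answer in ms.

Sorted: 384, 409, 411, 415, 449, 480, 574, 608, 1165 → median = 449
|x − 449|: 40, 65, 31, 0, 716, 38, 159, 34, 125
Sorted deviations: 0, 31, 34, 38, 40, 65, 125, 159, 716 → MAD = 40

40 ms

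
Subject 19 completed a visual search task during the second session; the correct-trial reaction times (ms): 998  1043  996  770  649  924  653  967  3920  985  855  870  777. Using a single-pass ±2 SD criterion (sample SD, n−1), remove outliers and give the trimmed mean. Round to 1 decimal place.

873.9 ms

n = 13, ΣRT = 14407, M = 1108.231
Σ(x−M)² = 8767242.31; s = √(8767242.31/12) = 854.753
Cutoffs: 1108.231 ± 2·854.753 → [-601.3, 2817.7]
Outside: 3920 → excluded.
Retained (n=12): Σ = 10487, mean = 10487/12 = 873.917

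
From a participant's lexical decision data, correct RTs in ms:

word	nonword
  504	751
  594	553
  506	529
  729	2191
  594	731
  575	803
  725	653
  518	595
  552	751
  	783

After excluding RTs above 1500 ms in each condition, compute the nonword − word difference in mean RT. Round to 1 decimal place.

nonword: exclude 2191
M(word) = 5297/9 = 588.556
M(nonword) = 6149/9 = 683.222
Difference = 683.222 − 588.556 = 94.667 ms

94.7 ms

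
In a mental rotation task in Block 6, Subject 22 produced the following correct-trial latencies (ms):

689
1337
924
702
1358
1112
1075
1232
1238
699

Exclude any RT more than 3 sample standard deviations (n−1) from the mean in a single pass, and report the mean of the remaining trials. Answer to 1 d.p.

n = 10, ΣRT = 10366, M = 1036.600
Σ(x−M)² = 638876.40; s = √(638876.40/9) = 266.432
Cutoffs: 1036.600 ± 3·266.432 → [237.3, 1835.9]
No RTs fall outside the cutoffs; all 10 retained. Mean = 10366/10 = 1036.600

1036.6 ms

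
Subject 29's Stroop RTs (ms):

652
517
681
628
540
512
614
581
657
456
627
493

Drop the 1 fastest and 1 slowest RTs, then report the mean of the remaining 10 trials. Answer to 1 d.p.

582.1 ms

Sorted: 456, 493, 512, 517, 540, 581, 614, 627, 628, 652, 657, 681
Drop lowest 1 (456) and highest 1 (681)
Remaining (n=10): Σ = 5821, mean = 5821/10 = 582.100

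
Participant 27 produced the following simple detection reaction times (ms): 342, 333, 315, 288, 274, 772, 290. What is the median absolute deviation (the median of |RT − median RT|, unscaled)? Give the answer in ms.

27 ms

Sorted: 274, 288, 290, 315, 333, 342, 772 → median = 315
|x − 315|: 27, 18, 0, 27, 41, 457, 25
Sorted deviations: 0, 18, 25, 27, 27, 41, 457 → MAD = 27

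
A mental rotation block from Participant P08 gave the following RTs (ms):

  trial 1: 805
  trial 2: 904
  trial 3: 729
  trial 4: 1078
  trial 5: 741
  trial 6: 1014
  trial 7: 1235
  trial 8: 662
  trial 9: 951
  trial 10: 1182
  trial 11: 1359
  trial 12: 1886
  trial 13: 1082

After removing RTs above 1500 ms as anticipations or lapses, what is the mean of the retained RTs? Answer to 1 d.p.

Excluded: 1886
Retained (n=12): Σ = 11742
Mean = 11742/12 = 978.5000

978.5 ms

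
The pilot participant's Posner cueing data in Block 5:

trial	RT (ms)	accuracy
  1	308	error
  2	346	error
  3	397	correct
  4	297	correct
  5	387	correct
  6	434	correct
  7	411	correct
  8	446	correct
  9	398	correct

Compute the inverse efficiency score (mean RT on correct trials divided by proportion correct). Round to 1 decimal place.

508.8 ms

Correct trials (n=7): 397, 297, 387, 434, 411, 446, 398
Mean correct RT = 2770/7 = 395.7143 ms
Proportion correct = 7/9
IES = 395.7143 / (7/9) = 508.776 ms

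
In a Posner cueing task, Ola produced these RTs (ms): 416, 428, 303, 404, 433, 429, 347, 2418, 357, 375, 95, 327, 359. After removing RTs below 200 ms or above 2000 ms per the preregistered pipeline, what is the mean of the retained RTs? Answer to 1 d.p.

Excluded: 95, 2418
Retained (n=11): Σ = 4178
Mean = 4178/11 = 379.8182

379.8 ms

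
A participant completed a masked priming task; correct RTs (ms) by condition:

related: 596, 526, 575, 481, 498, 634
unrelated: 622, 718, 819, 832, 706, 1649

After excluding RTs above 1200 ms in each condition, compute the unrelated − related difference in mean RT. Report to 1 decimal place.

unrelated: exclude 1649
M(related) = 3310/6 = 551.667
M(unrelated) = 3697/5 = 739.400
Difference = 739.400 − 551.667 = 187.733 ms

187.7 ms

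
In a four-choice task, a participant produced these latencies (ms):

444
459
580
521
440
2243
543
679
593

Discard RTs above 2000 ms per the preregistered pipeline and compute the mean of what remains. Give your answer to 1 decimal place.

Excluded: 2243
Retained (n=8): Σ = 4259
Mean = 4259/8 = 532.3750

532.4 ms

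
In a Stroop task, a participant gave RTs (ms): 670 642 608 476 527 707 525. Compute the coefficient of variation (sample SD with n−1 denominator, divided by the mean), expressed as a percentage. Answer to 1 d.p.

14.5%

n = 7, Σ = 4155, M = 593.5714
Σ(x−M)² = 44217.714; s = √(44217.714/6) = 85.8465
CV = 85.8465 / 593.5714 = 0.14463 = 14.463%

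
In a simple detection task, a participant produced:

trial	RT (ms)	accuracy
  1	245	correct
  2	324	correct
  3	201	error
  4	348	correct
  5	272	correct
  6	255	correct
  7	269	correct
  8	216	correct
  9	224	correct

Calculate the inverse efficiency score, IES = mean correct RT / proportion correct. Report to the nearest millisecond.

303 ms

Correct trials (n=8): 245, 324, 348, 272, 255, 269, 216, 224
Mean correct RT = 2153/8 = 269.1250 ms
Proportion correct = 8/9
IES = 269.1250 / (8/9) = 302.766 ms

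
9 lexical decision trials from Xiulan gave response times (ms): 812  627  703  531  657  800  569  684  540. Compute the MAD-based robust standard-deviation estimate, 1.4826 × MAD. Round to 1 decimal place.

130.5 ms

Sorted: 531, 540, 569, 627, 657, 684, 703, 800, 812 → median = 657
|x − 657| sorted: 0, 27, 30, 46, 88, 117, 126, 143, 155 → MAD = 88
Robust SD ≈ 1.4826 × 88 = 130.469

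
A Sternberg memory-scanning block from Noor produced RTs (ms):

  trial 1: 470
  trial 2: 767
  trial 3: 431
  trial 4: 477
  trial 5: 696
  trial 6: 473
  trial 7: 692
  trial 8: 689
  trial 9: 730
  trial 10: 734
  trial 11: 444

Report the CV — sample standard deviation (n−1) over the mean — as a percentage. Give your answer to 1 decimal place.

22.9%

n = 11, Σ = 6603, M = 600.2727
Σ(x−M)² = 189400.182; s = √(189400.182/10) = 137.6227
CV = 137.6227 / 600.2727 = 0.22927 = 22.927%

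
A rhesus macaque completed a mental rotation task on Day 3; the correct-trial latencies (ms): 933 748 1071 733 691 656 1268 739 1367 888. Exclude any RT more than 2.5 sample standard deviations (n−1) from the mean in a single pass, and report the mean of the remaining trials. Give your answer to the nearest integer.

909 ms

n = 10, ΣRT = 9094, M = 909.400
Σ(x−M)² = 563234.40; s = √(563234.40/9) = 250.163
Cutoffs: 909.400 ± 2.5·250.163 → [284.0, 1534.8]
No RTs fall outside the cutoffs; all 10 retained. Mean = 9094/10 = 909.400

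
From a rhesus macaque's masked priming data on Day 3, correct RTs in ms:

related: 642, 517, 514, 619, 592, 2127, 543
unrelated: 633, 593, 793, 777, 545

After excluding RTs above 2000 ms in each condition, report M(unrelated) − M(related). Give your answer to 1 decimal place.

related: exclude 2127
M(related) = 3427/6 = 571.167
M(unrelated) = 3341/5 = 668.200
Difference = 668.200 − 571.167 = 97.033 ms

97.0 ms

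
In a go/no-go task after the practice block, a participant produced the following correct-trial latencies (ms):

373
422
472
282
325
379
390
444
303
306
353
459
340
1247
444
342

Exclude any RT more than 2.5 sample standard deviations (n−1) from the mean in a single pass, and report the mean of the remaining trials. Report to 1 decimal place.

375.6 ms

n = 16, ΣRT = 6881, M = 430.062
Σ(x−M)² = 764206.94; s = √(764206.94/15) = 225.715
Cutoffs: 430.062 ± 2.5·225.715 → [-134.2, 994.3]
Outside: 1247 → excluded.
Retained (n=15): Σ = 5634, mean = 5634/15 = 375.600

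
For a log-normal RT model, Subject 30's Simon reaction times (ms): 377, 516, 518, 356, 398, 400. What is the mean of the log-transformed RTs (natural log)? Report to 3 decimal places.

6.047

ln(RT): 5.9322, 6.2461, 6.2500, 5.8749, 5.9865, 5.9915
Σ ln(RT) = 36.2812
Mean = 36.2812/6 = 6.04686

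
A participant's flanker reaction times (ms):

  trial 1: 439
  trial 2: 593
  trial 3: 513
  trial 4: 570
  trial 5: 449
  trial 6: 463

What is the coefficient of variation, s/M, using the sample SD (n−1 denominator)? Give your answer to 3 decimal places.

0.129

n = 6, Σ = 3027, M = 504.5000
Σ(x−M)² = 21287.500; s = √(21287.500/5) = 65.2495
CV = 65.2495 / 504.5000 = 0.12934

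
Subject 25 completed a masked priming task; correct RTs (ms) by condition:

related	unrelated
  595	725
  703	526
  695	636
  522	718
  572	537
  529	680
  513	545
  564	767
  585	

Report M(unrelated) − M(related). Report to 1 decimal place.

55.3 ms

M(related) = 5278/9 = 586.444
M(unrelated) = 5134/8 = 641.750
Difference = 641.750 − 586.444 = 55.306 ms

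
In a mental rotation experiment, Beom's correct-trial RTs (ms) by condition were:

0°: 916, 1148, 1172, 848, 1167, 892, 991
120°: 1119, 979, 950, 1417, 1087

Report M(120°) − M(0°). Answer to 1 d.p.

M(0°) = 7134/7 = 1019.143
M(120°) = 5552/5 = 1110.400
Difference = 1110.400 − 1019.143 = 91.257 ms

91.3 ms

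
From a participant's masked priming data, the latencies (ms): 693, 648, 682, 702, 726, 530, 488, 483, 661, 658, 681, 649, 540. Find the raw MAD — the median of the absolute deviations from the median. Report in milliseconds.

Sorted: 483, 488, 530, 540, 648, 649, 658, 661, 681, 682, 693, 702, 726 → median = 658
|x − 658|: 35, 10, 24, 44, 68, 128, 170, 175, 3, 0, 23, 9, 118
Sorted deviations: 0, 3, 9, 10, 23, 24, 35, 44, 68, 118, 128, 170, 175 → MAD = 35

35 ms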